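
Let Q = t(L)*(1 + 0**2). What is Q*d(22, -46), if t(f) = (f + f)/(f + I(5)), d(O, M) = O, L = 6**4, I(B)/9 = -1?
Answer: 576/13 ≈ 44.308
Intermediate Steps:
I(B) = -9 (I(B) = 9*(-1) = -9)
L = 1296
t(f) = 2*f/(-9 + f) (t(f) = (f + f)/(f - 9) = (2*f)/(-9 + f) = 2*f/(-9 + f))
Q = 288/143 (Q = (2*1296/(-9 + 1296))*(1 + 0**2) = (2*1296/1287)*(1 + 0) = (2*1296*(1/1287))*1 = (288/143)*1 = 288/143 ≈ 2.0140)
Q*d(22, -46) = (288/143)*22 = 576/13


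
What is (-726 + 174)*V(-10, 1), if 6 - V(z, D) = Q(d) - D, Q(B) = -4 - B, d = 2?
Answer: -7176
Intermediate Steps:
V(z, D) = 12 + D (V(z, D) = 6 - ((-4 - 1*2) - D) = 6 - ((-4 - 2) - D) = 6 - (-6 - D) = 6 + (6 + D) = 12 + D)
(-726 + 174)*V(-10, 1) = (-726 + 174)*(12 + 1) = -552*13 = -7176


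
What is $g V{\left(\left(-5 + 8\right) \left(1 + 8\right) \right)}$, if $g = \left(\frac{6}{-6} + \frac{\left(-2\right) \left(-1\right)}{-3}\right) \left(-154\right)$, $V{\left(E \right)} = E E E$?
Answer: $5051970$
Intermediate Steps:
$V{\left(E \right)} = E^{3}$ ($V{\left(E \right)} = E^{2} E = E^{3}$)
$g = \frac{770}{3}$ ($g = \left(6 \left(- \frac{1}{6}\right) + 2 \left(- \frac{1}{3}\right)\right) \left(-154\right) = \left(-1 - \frac{2}{3}\right) \left(-154\right) = \left(- \frac{5}{3}\right) \left(-154\right) = \frac{770}{3} \approx 256.67$)
$g V{\left(\left(-5 + 8\right) \left(1 + 8\right) \right)} = \frac{770 \left(\left(-5 + 8\right) \left(1 + 8\right)\right)^{3}}{3} = \frac{770 \left(3 \cdot 9\right)^{3}}{3} = \frac{770 \cdot 27^{3}}{3} = \frac{770}{3} \cdot 19683 = 5051970$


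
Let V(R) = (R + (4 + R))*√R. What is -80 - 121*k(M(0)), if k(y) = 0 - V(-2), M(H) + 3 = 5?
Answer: -80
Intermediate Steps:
M(H) = 2 (M(H) = -3 + 5 = 2)
V(R) = √R*(4 + 2*R) (V(R) = (4 + 2*R)*√R = √R*(4 + 2*R))
k(y) = 0 (k(y) = 0 - 2*√(-2)*(2 - 2) = 0 - 2*I*√2*0 = 0 - 1*0 = 0 + 0 = 0)
-80 - 121*k(M(0)) = -80 - 121*0 = -80 + 0 = -80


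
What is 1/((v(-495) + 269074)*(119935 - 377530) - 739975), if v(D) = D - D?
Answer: -1/69312857005 ≈ -1.4427e-11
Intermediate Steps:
v(D) = 0
1/((v(-495) + 269074)*(119935 - 377530) - 739975) = 1/((0 + 269074)*(119935 - 377530) - 739975) = 1/(269074*(-257595) - 739975) = 1/(-69312117030 - 739975) = 1/(-69312857005) = -1/69312857005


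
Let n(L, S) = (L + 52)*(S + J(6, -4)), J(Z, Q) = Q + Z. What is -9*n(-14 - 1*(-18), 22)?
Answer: -12096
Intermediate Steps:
n(L, S) = (2 + S)*(52 + L) (n(L, S) = (L + 52)*(S + (-4 + 6)) = (52 + L)*(S + 2) = (52 + L)*(2 + S) = (2 + S)*(52 + L))
-9*n(-14 - 1*(-18), 22) = -9*(104 + 2*(-14 - 1*(-18)) + 52*22 + (-14 - 1*(-18))*22) = -9*(104 + 2*(-14 + 18) + 1144 + (-14 + 18)*22) = -9*(104 + 2*4 + 1144 + 4*22) = -9*(104 + 8 + 1144 + 88) = -9*1344 = -12096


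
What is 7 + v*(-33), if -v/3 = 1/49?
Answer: 442/49 ≈ 9.0204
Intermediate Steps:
v = -3/49 ≈ -0.061224
7 + v*(-33) = 7 - 3/49*(-33) = 7 + 99/49 = 442/49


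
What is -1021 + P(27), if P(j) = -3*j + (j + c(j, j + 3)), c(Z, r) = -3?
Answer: -1078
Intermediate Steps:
P(j) = -3 - 2*j (P(j) = -3*j + (j - 3) = -3*j + (-3 + j) = -3 - 2*j)
-1021 + P(27) = -1021 + (-3 - 2*27) = -1021 + (-3 - 54) = -1021 - 57 = -1078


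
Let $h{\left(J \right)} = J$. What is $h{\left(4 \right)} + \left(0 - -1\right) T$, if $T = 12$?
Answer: $16$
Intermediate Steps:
$h{\left(4 \right)} + \left(0 - -1\right) T = 4 + \left(0 - -1\right) 12 = 4 + \left(0 + 1\right) 12 = 4 + 1 \cdot 12 = 4 + 12 = 16$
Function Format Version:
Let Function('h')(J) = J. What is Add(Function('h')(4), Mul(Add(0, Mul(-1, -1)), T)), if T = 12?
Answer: 16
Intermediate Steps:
Add(Function('h')(4), Mul(Add(0, Mul(-1, -1)), T)) = Add(4, Mul(Add(0, Mul(-1, -1)), 12)) = Add(4, Mul(Add(0, 1), 12)) = Add(4, Mul(1, 12)) = Add(4, 12) = 16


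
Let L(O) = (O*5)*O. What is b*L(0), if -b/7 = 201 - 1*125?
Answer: 0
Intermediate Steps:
L(O) = 5*O**2 (L(O) = (5*O)*O = 5*O**2)
b = -532 (b = -7*(201 - 1*125) = -7*(201 - 125) = -7*76 = -532)
b*L(0) = -2660*0**2 = -2660*0 = -532*0 = 0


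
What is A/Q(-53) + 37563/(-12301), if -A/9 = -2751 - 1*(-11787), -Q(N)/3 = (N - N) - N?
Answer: 331464669/651953 ≈ 508.42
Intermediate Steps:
Q(N) = 3*N (Q(N) = -3*((N - N) - N) = -3*(0 - N) = -(-3)*N = 3*N)
A = -81324 (A = -9*(-2751 - 1*(-11787)) = -9*(-2751 + 11787) = -9*9036 = -81324)
A/Q(-53) + 37563/(-12301) = -81324/(3*(-53)) + 37563/(-12301) = -81324/(-159) + 37563*(-1/12301) = -81324*(-1/159) - 37563/12301 = 27108/53 - 37563/12301 = 331464669/651953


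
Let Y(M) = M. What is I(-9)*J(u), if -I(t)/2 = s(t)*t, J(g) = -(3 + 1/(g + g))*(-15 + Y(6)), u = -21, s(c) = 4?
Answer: 13500/7 ≈ 1928.6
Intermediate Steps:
J(g) = 27 + 9/(2*g) (J(g) = -(3 + 1/(g + g))*(-15 + 6) = -(3 + 1/(2*g))*(-9) = -(-27 - 9/(2*g)) = 27 + 9/(2*g))
I(t) = -8*t
I(-9)*J(u) = (-8*(-9))*(27 + (9/2)/(-21)) = 72*(27 + (9/2)*(-1/21)) = 72*(27 - 3/14) = 72*(375/14) = 13500/7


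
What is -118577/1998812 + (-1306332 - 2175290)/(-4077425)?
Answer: 6475619008839/8150006019100 ≈ 0.79455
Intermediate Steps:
-118577/1998812 + (-1306332 - 2175290)/(-4077425) = -118577*1/1998812 - 3481622*(-1/4077425) = -118577/1998812 + 3481622/4077425 = 6475619008839/8150006019100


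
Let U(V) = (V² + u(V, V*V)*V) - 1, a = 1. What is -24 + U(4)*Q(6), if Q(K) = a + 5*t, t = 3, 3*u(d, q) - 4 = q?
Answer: 1928/3 ≈ 642.67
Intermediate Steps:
u(d, q) = 4/3 + q/3
U(V) = -1 + V² + V*(4/3 + V²/3) (U(V) = (V² + (4/3 + (V*V)/3)*V) - 1 = (V² + (4/3 + V²/3)*V) - 1 = (V² + V*(4/3 + V²/3)) - 1 = -1 + V² + V*(4/3 + V²/3))
Q(K) = 16 (Q(K) = 1 + 5*3 = 1 + 15 = 16)
-24 + U(4)*Q(6) = -24 + (-1 + 4² + (⅓)*4*(4 + 4²))*16 = -24 + (-1 + 16 + (⅓)*4*(4 + 16))*16 = -24 + (-1 + 16 + (⅓)*4*20)*16 = -24 + (-1 + 16 + 80/3)*16 = -24 + (125/3)*16 = -24 + 2000/3 = 1928/3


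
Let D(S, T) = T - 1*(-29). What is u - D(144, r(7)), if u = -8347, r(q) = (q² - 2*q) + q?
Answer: -8418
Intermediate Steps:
r(q) = q² - q
D(S, T) = 29 + T (D(S, T) = T + 29 = 29 + T)
u - D(144, r(7)) = -8347 - (29 + 7*(-1 + 7)) = -8347 - (29 + 7*6) = -8347 - (29 + 42) = -8347 - 1*71 = -8347 - 71 = -8418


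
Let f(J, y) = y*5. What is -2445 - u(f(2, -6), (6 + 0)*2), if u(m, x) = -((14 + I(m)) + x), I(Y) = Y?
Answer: -2449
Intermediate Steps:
f(J, y) = 5*y
u(m, x) = -14 - m - x (u(m, x) = -((14 + m) + x) = -(14 + m + x) = -14 - m - x)
-2445 - u(f(2, -6), (6 + 0)*2) = -2445 - (-14 - 5*(-6) - (6 + 0)*2) = -2445 - (-14 - 1*(-30) - 6*2) = -2445 - (-14 + 30 - 1*12) = -2445 - (-14 + 30 - 12) = -2445 - 1*4 = -2445 - 4 = -2449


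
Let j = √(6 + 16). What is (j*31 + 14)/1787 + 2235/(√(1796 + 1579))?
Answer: 14/1787 + 31*√22/1787 + 149*√15/15 ≈ 38.561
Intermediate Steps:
j = √22 ≈ 4.6904
(j*31 + 14)/1787 + 2235/(√(1796 + 1579)) = (√22*31 + 14)/1787 + 2235/(√(1796 + 1579)) = (31*√22 + 14)*(1/1787) + 2235/(√3375) = (14 + 31*√22)*(1/1787) + 2235/((15*√15)) = (14/1787 + 31*√22/1787) + 2235*(√15/225) = (14/1787 + 31*√22/1787) + 149*√15/15 = 14/1787 + 31*√22/1787 + 149*√15/15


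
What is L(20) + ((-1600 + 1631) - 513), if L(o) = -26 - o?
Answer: -528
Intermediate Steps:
L(20) + ((-1600 + 1631) - 513) = (-26 - 1*20) + ((-1600 + 1631) - 513) = (-26 - 20) + (31 - 513) = -46 - 482 = -528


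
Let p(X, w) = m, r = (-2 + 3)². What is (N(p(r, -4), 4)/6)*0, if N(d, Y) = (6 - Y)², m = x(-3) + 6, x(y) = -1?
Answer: 0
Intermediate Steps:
r = 1 (r = 1² = 1)
m = 5 (m = -1 + 6 = 5)
p(X, w) = 5
(N(p(r, -4), 4)/6)*0 = ((-6 + 4)²/6)*0 = ((⅙)*(-2)²)*0 = ((⅙)*4)*0 = (⅔)*0 = 0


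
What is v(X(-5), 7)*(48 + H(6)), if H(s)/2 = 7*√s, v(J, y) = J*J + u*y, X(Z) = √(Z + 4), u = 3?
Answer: 960 + 280*√6 ≈ 1645.9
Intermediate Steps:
X(Z) = √(4 + Z)
v(J, y) = J² + 3*y (v(J, y) = J*J + 3*y = J² + 3*y)
H(s) = 14*√s (H(s) = 2*(7*√s) = 14*√s)
v(X(-5), 7)*(48 + H(6)) = ((√(4 - 5))² + 3*7)*(48 + 14*√6) = ((√(-1))² + 21)*(48 + 14*√6) = (I² + 21)*(48 + 14*√6) = (-1 + 21)*(48 + 14*√6) = 20*(48 + 14*√6) = 960 + 280*√6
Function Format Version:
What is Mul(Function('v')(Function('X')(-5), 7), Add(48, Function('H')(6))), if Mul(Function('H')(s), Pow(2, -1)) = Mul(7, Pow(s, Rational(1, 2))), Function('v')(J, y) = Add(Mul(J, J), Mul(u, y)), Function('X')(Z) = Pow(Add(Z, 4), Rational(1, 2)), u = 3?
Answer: Add(960, Mul(280, Pow(6, Rational(1, 2)))) ≈ 1645.9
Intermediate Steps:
Function('X')(Z) = Pow(Add(4, Z), Rational(1, 2))
Function('v')(J, y) = Add(Pow(J, 2), Mul(3, y)) (Function('v')(J, y) = Add(Mul(J, J), Mul(3, y)) = Add(Pow(J, 2), Mul(3, y)))
Function('H')(s) = Mul(14, Pow(s, Rational(1, 2))) (Function('H')(s) = Mul(2, Mul(7, Pow(s, Rational(1, 2)))) = Mul(14, Pow(s, Rational(1, 2))))
Mul(Function('v')(Function('X')(-5), 7), Add(48, Function('H')(6))) = Mul(Add(Pow(Pow(Add(4, -5), Rational(1, 2)), 2), Mul(3, 7)), Add(48, Mul(14, Pow(6, Rational(1, 2))))) = Mul(Add(Pow(Pow(-1, Rational(1, 2)), 2), 21), Add(48, Mul(14, Pow(6, Rational(1, 2))))) = Mul(Add(Pow(I, 2), 21), Add(48, Mul(14, Pow(6, Rational(1, 2))))) = Mul(Add(-1, 21), Add(48, Mul(14, Pow(6, Rational(1, 2))))) = Mul(20, Add(48, Mul(14, Pow(6, Rational(1, 2))))) = Add(960, Mul(280, Pow(6, Rational(1, 2))))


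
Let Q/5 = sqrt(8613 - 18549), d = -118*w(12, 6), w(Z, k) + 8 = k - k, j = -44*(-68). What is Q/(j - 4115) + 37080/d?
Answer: 4635/118 - 60*I*sqrt(69)/1123 ≈ 39.28 - 0.44381*I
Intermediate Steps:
j = 2992
w(Z, k) = -8 (w(Z, k) = -8 + (k - k) = -8 + 0 = -8)
d = 944 (d = -118*(-8) = 944)
Q = 60*I*sqrt(69) (Q = 5*sqrt(8613 - 18549) = 5*sqrt(-9936) = 5*(12*I*sqrt(69)) = 60*I*sqrt(69) ≈ 498.4*I)
Q/(j - 4115) + 37080/d = (60*I*sqrt(69))/(2992 - 4115) + 37080/944 = (60*I*sqrt(69))/(-1123) + 37080*(1/944) = (60*I*sqrt(69))*(-1/1123) + 4635/118 = -60*I*sqrt(69)/1123 + 4635/118 = 4635/118 - 60*I*sqrt(69)/1123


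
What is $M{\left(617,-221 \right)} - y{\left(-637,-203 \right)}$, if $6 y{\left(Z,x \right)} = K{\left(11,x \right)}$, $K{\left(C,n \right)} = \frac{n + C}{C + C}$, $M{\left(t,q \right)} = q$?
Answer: $- \frac{2415}{11} \approx -219.55$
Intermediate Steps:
$K{\left(C,n \right)} = \frac{C + n}{2 C}$
$y{\left(Z,x \right)} = \frac{1}{12} + \frac{x}{132}$ ($y{\left(Z,x \right)} = \frac{\frac{1}{2} \cdot \frac{1}{11} \left(11 + x\right)}{6} = \frac{\frac{1}{2} + \frac{x}{22}}{6} = \frac{1}{12} + \frac{x}{132}$)
$M{\left(617,-221 \right)} - y{\left(-637,-203 \right)} = -221 - \left(\frac{1}{12} + \frac{1}{132} \left(-203\right)\right) = -221 - \left(\frac{1}{12} - \frac{203}{132}\right) = -221 - - \frac{16}{11} = -221 + \frac{16}{11} = - \frac{2415}{11}$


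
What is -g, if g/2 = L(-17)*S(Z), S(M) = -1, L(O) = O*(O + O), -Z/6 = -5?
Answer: 1156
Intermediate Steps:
Z = 30 (Z = -6*(-5) = 30)
L(O) = 2*O² (L(O) = O*(2*O) = 2*O²)
g = -1156 (g = 2*((2*(-17)²)*(-1)) = 2*((2*289)*(-1)) = 2*(578*(-1)) = 2*(-578) = -1156)
-g = -1*(-1156) = 1156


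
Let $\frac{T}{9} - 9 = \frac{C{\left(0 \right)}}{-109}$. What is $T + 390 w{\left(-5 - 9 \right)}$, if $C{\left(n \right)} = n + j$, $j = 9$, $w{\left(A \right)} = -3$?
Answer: $- \frac{118782}{109} \approx -1089.7$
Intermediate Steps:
$C{\left(n \right)} = 9 + n$ ($C{\left(n \right)} = n + 9 = 9 + n$)
$T = \frac{8748}{109}$ ($T = 81 + 9 \frac{9 + 0}{-109} = 81 + 9 \cdot 9 \left(- \frac{1}{109}\right) = 81 + 9 \left(- \frac{9}{109}\right) = 81 - \frac{81}{109} = \frac{8748}{109} \approx 80.257$)
$T + 390 w{\left(-5 - 9 \right)} = \frac{8748}{109} + 390 \left(-3\right) = \frac{8748}{109} - 1170 = - \frac{118782}{109}$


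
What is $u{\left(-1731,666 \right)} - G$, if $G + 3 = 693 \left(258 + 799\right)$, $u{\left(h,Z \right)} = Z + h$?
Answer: $-733563$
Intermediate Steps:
$G = 732498$ ($G = -3 + 693 \left(258 + 799\right) = -3 + 693 \cdot 1057 = -3 + 732501 = 732498$)
$u{\left(-1731,666 \right)} - G = \left(666 - 1731\right) - 732498 = -1065 - 732498 = -733563$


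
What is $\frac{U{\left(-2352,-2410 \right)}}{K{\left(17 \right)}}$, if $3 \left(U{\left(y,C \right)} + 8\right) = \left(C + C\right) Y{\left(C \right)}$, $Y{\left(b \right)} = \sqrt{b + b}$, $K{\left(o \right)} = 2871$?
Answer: $- \frac{8}{2871} - \frac{9640 i \sqrt{1205}}{8613} \approx -0.0027865 - 38.852 i$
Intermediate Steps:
$Y{\left(b \right)} = \sqrt{2} \sqrt{b}$ ($Y{\left(b \right)} = \sqrt{2 b} = \sqrt{2} \sqrt{b}$)
$U{\left(y,C \right)} = -8 + \frac{2 \sqrt{2} C^{\frac{3}{2}}}{3}$ ($U{\left(y,C \right)} = -8 + \frac{\left(C + C\right) \sqrt{2} \sqrt{C}}{3} = -8 + \frac{2 C \sqrt{2} \sqrt{C}}{3} = -8 + \frac{2 \sqrt{2} C^{\frac{3}{2}}}{3}$)
$\frac{U{\left(-2352,-2410 \right)}}{K{\left(17 \right)}} = \frac{-8 + \frac{2 \sqrt{2} \left(-2410\right)^{\frac{3}{2}}}{3}}{2871} = \left(-8 + \frac{2 \sqrt{2} \left(- 2410 i \sqrt{2410}\right)}{3}\right) \frac{1}{2871} = \left(-8 - \frac{9640 i \sqrt{1205}}{3}\right) \frac{1}{2871} = - \frac{8}{2871} - \frac{9640 i \sqrt{1205}}{8613}$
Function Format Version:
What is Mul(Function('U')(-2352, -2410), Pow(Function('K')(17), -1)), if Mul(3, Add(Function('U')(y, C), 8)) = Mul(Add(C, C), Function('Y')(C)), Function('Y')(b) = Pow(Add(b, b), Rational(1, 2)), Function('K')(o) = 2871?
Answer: Add(Rational(-8, 2871), Mul(Rational(-9640, 8613), I, Pow(1205, Rational(1, 2)))) ≈ Add(-0.0027865, Mul(-38.852, I))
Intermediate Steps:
Function('Y')(b) = Mul(Pow(2, Rational(1, 2)), Pow(b, Rational(1, 2))) (Function('Y')(b) = Pow(Mul(2, b), Rational(1, 2)) = Mul(Pow(2, Rational(1, 2)), Pow(b, Rational(1, 2))))
Function('U')(y, C) = Add(-8, Mul(Rational(2, 3), Pow(2, Rational(1, 2)), Pow(C, Rational(3, 2)))) (Function('U')(y, C) = Add(-8, Mul(Rational(1, 3), Mul(Add(C, C), Mul(Pow(2, Rational(1, 2)), Pow(C, Rational(1, 2)))))) = Add(-8, Mul(Rational(1, 3), Mul(Mul(2, C), Mul(Pow(2, Rational(1, 2)), Pow(C, Rational(1, 2)))))) = Add(-8, Mul(Rational(1, 3), Mul(2, Pow(2, Rational(1, 2)), Pow(C, Rational(3, 2))))) = Add(-8, Mul(Rational(2, 3), Pow(2, Rational(1, 2)), Pow(C, Rational(3, 2)))))
Mul(Function('U')(-2352, -2410), Pow(Function('K')(17), -1)) = Mul(Add(-8, Mul(Rational(2, 3), Pow(2, Rational(1, 2)), Pow(-2410, Rational(3, 2)))), Pow(2871, -1)) = Mul(Add(-8, Mul(Rational(2, 3), Pow(2, Rational(1, 2)), Mul(-2410, I, Pow(2410, Rational(1, 2))))), Rational(1, 2871)) = Mul(Add(-8, Mul(Rational(-9640, 3), I, Pow(1205, Rational(1, 2)))), Rational(1, 2871)) = Add(Rational(-8, 2871), Mul(Rational(-9640, 8613), I, Pow(1205, Rational(1, 2))))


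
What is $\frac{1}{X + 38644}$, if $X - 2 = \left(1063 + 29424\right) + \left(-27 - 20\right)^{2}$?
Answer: $\frac{1}{71342} \approx 1.4017 \cdot 10^{-5}$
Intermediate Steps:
$X = 32698$ ($X = 2 + \left(\left(1063 + 29424\right) + \left(-27 - 20\right)^{2}\right) = 2 + \left(30487 + \left(-47\right)^{2}\right) = 2 + \left(30487 + 2209\right) = 2 + 32696 = 32698$)
$\frac{1}{X + 38644} = \frac{1}{32698 + 38644} = \frac{1}{71342}$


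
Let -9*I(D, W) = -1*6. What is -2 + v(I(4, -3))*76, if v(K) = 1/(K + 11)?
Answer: 158/35 ≈ 4.5143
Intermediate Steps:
I(D, W) = ⅔ (I(D, W) = -(-1)*6/9 = -⅑*(-6) = ⅔)
v(K) = 1/(11 + K)
-2 + v(I(4, -3))*76 = -2 + 76/(11 + ⅔) = -2 + 76/(35/3) = -2 + (3/35)*76 = -2 + 228/35 = 158/35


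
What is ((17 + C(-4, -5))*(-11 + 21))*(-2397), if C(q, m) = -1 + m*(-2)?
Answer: -623220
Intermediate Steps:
C(q, m) = -1 - 2*m
((17 + C(-4, -5))*(-11 + 21))*(-2397) = ((17 + (-1 - 2*(-5)))*(-11 + 21))*(-2397) = ((17 + (-1 + 10))*10)*(-2397) = ((17 + 9)*10)*(-2397) = (26*10)*(-2397) = 260*(-2397) = -623220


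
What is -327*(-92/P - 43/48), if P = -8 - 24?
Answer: -10355/16 ≈ -647.19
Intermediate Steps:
P = -32
-327*(-92/P - 43/48) = -327*(-92/(-32) - 43/48) = -327*(-92*(-1/32) - 43*1/48) = -327*(23/8 - 43/48) = -327*95/48 = -10355/16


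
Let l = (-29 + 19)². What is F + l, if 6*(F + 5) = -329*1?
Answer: 241/6 ≈ 40.167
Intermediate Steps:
l = 100 (l = (-10)² = 100)
F = -359/6 (F = -5 + (-329*1)/6 = -5 + (⅙)*(-329) = -5 - 329/6 = -359/6 ≈ -59.833)
F + l = -359/6 + 100 = 241/6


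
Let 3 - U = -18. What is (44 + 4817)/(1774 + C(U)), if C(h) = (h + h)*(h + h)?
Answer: 4861/3538 ≈ 1.3739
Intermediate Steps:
U = 21 (U = 3 - 1*(-18) = 3 + 18 = 21)
C(h) = 4*h**2 (C(h) = (2*h)*(2*h) = 4*h**2)
(44 + 4817)/(1774 + C(U)) = (44 + 4817)/(1774 + 4*21**2) = 4861/(1774 + 4*441) = 4861/(1774 + 1764) = 4861/3538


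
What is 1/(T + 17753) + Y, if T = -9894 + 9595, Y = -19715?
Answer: -344105609/17454 ≈ -19715.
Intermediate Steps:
T = -299
1/(T + 17753) + Y = 1/(-299 + 17753) - 19715 = 1/17454 - 19715 = -344105609/17454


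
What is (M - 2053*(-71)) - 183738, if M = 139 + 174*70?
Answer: -25656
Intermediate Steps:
M = 12319 (M = 139 + 12180 = 12319)
(M - 2053*(-71)) - 183738 = (12319 - 2053*(-71)) - 183738 = (12319 + 145763) - 183738 = 158082 - 183738 = -25656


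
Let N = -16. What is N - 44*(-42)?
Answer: 1832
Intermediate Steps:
N - 44*(-42) = -16 - 44*(-42) = -16 + 1848 = 1832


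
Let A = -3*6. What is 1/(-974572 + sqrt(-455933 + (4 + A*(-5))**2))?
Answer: -974572/949791030281 - I*sqrt(447097)/949791030281 ≈ -1.0261e-6 - 7.04e-10*I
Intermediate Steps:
A = -18
1/(-974572 + sqrt(-455933 + (4 + A*(-5))**2)) = 1/(-974572 + sqrt(-455933 + (4 - 18*(-5))**2)) = 1/(-974572 + sqrt(-455933 + (4 + 90)**2)) = 1/(-974572 + sqrt(-455933 + 94**2)) = 1/(-974572 + sqrt(-455933 + 8836)) = 1/(-974572 + sqrt(-447097)) = 1/(-974572 + I*sqrt(447097))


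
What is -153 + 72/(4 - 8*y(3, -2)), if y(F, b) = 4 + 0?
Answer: -1089/7 ≈ -155.57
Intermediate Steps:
y(F, b) = 4
-153 + 72/(4 - 8*y(3, -2)) = -153 + 72/(4 - 8*4) = -153 + 72/(4 - 32) = -153 + 72/(-28) = -153 + 72*(-1/28) = -153 - 18/7 = -1089/7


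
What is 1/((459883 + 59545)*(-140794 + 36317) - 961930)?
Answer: -1/54269241086 ≈ -1.8427e-11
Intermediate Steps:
1/((459883 + 59545)*(-140794 + 36317) - 961930) = 1/(519428*(-104477) - 961930) = 1/(-54268279156 - 961930) = 1/(-54269241086) = -1/54269241086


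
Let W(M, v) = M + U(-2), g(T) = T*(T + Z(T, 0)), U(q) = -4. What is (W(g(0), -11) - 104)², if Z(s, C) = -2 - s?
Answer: 11664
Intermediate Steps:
g(T) = -2*T (g(T) = T*(T + (-2 - T)) = T*(-2) = -2*T)
W(M, v) = -4 + M (W(M, v) = M - 4 = -4 + M)
(W(g(0), -11) - 104)² = ((-4 - 2*0) - 104)² = ((-4 + 0) - 104)² = (-4 - 104)² = (-108)² = 11664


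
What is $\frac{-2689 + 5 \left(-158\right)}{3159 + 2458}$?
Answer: $- \frac{3479}{5617} \approx -0.61937$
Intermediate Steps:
$\frac{-2689 + 5 \left(-158\right)}{3159 + 2458} = \frac{-2689 - 790}{5617} = \left(-3479\right) \frac{1}{5617} = - \frac{3479}{5617}$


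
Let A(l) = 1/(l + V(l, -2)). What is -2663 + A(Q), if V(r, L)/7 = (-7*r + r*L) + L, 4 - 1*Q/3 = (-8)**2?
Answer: -29681797/11146 ≈ -2663.0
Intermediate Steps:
Q = -180 (Q = 12 - 3*(-8)**2 = 12 - 3*64 = 12 - 192 = -180)
V(r, L) = -49*r + 7*L + 7*L*r (V(r, L) = 7*((-7*r + r*L) + L) = 7*((-7*r + L*r) + L) = 7*(L - 7*r + L*r) = -49*r + 7*L + 7*L*r)
A(l) = 1/(-14 - 62*l) (A(l) = 1/(l + (-49*l + 7*(-2) + 7*(-2)*l)) = 1/(l + (-49*l - 14 - 14*l)) = 1/(l + (-14 - 63*l)) = 1/(-14 - 62*l))
-2663 + A(Q) = -2663 - 1/(14 + 62*(-180)) = -2663 - 1/(14 - 11160) = -2663 - 1/(-11146) = -2663 - 1*(-1/11146) = -2663 + 1/11146 = -29681797/11146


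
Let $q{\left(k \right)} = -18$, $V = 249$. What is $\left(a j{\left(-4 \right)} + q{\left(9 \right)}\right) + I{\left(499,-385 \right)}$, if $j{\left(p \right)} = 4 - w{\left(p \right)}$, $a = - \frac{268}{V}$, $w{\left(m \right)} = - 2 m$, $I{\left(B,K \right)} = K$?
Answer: $- \frac{99275}{249} \approx -398.69$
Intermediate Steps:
$a = - \frac{268}{249} \approx -1.0763$
$j{\left(p \right)} = 4 + 2 p$ ($j{\left(p \right)} = 4 - - 2 p = 4 + 2 p$)
$\left(a j{\left(-4 \right)} + q{\left(9 \right)}\right) + I{\left(499,-385 \right)} = \left(- \frac{268 \left(4 + 2 \left(-4\right)\right)}{249} - 18\right) - 385 = \left(- \frac{268 \left(4 - 8\right)}{249} - 18\right) - 385 = \left(\left(- \frac{268}{249}\right) \left(-4\right) - 18\right) - 385 = \left(\frac{1072}{249} - 18\right) - 385 = - \frac{3410}{249} - 385 = - \frac{99275}{249}$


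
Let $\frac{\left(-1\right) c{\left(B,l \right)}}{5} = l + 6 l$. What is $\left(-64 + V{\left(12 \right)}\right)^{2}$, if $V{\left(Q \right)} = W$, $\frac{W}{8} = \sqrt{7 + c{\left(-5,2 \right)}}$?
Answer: $64 - 3072 i \sqrt{7} \approx 64.0 - 8127.8 i$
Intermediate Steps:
$c{\left(B,l \right)} = - 35 l$ ($c{\left(B,l \right)} = - 5 \left(l + 6 l\right) = - 5 \cdot 7 l = - 35 l$)
$W = 24 i \sqrt{7}$ ($W = 8 \sqrt{7 - 70} = 8 \sqrt{-63} = 8 \cdot 3 i \sqrt{7} = 24 i \sqrt{7} \approx 63.498 i$)
$V{\left(Q \right)} = 24 i \sqrt{7}$
$\left(-64 + V{\left(12 \right)}\right)^{2} = \left(-64 + 24 i \sqrt{7}\right)^{2}$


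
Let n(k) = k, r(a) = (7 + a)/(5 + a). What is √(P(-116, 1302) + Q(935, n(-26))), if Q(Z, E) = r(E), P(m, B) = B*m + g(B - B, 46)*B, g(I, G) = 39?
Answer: I*√44211615/21 ≈ 316.63*I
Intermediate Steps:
P(m, B) = 39*B + B*m (P(m, B) = B*m + 39*B = 39*B + B*m)
r(a) = (7 + a)/(5 + a)
Q(Z, E) = (7 + E)/(5 + E)
√(P(-116, 1302) + Q(935, n(-26))) = √(1302*(39 - 116) + (7 - 26)/(5 - 26)) = √(1302*(-77) - 19/(-21)) = √(-100254 - 1/21*(-19)) = √(-100254 + 19/21) = √(-2105315/21) = I*√44211615/21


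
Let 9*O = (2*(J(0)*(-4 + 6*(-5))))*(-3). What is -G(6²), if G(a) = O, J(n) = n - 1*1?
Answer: 68/3 ≈ 22.667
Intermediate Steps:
J(n) = -1 + n (J(n) = n - 1 = -1 + n)
O = -68/3 (O = ((2*((-1 + 0)*(-4 + 6*(-5))))*(-3))/9 = ((2*(-(-4 - 30)))*(-3))/9 = ((2*(-1*(-34)))*(-3))/9 = ((2*34)*(-3))/9 = (68*(-3))/9 = (⅑)*(-204) = -68/3 ≈ -22.667)
G(a) = -68/3
-G(6²) = -1*(-68/3) = 68/3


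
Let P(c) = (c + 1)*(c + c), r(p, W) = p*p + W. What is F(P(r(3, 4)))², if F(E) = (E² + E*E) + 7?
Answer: 70224470001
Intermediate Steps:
r(p, W) = W + p² (r(p, W) = p² + W = W + p²)
P(c) = 2*c*(1 + c) (P(c) = (1 + c)*(2*c) = 2*c*(1 + c))
F(E) = 7 + 2*E² (F(E) = (E² + E²) + 7 = 2*E² + 7 = 7 + 2*E²)
F(P(r(3, 4)))² = (7 + 2*(2*(4 + 3²)*(1 + (4 + 3²)))²)² = (7 + 2*(2*(4 + 9)*(1 + (4 + 9)))²)² = (7 + 2*(2*13*(1 + 13))²)² = (7 + 2*(2*13*14)²)² = (7 + 2*364²)² = (7 + 2*132496)² = (7 + 264992)² = 264999² = 70224470001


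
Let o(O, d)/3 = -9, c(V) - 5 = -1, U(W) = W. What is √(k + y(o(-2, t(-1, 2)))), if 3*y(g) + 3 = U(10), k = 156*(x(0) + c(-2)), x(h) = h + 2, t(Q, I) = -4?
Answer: √8445/3 ≈ 30.632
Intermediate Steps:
c(V) = 4 (c(V) = 5 - 1 = 4)
o(O, d) = -27 (o(O, d) = 3*(-9) = -27)
x(h) = 2 + h
k = 936 (k = 156*((2 + 0) + 4) = 156*(2 + 4) = 156*6 = 936)
y(g) = 7/3 (y(g) = -1 + (⅓)*10 = -1 + 10/3 = 7/3)
√(k + y(o(-2, t(-1, 2)))) = √(936 + 7/3) = √(2815/3) = √8445/3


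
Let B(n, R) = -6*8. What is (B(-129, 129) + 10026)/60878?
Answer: 4989/30439 ≈ 0.16390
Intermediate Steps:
B(n, R) = -48
(B(-129, 129) + 10026)/60878 = (-48 + 10026)/60878 = 9978*(1/60878) = 4989/30439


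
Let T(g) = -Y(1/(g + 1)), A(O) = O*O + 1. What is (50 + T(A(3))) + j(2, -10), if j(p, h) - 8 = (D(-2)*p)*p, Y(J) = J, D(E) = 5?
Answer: 857/11 ≈ 77.909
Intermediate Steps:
j(p, h) = 8 + 5*p² (j(p, h) = 8 + (5*p)*p = 8 + 5*p²)
A(O) = 1 + O² (A(O) = O² + 1 = 1 + O²)
T(g) = -1/(1 + g) (T(g) = -1/(g + 1) = -1/(1 + g))
(50 + T(A(3))) + j(2, -10) = (50 - 1/(1 + (1 + 3²))) + (8 + 5*2²) = (50 - 1/(1 + (1 + 9))) + (8 + 5*4) = (50 - 1/(1 + 10)) + (8 + 20) = (50 - 1/11) + 28 = 549/11 + 28 = 857/11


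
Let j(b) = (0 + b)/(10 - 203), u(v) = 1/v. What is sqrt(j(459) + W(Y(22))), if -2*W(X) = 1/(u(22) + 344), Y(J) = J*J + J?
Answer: I*sqrt(670924742)/16791 ≈ 1.5426*I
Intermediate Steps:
j(b) = -b/193 (j(b) = b/(-193) = b*(-1/193) = -b/193)
Y(J) = J + J**2 (Y(J) = J**2 + J = J + J**2)
W(X) = -11/7569 (W(X) = -1/(2*(1/22 + 344)) = -1/(2*7569/22) = -1/2*22/7569 = -11/7569)
sqrt(j(459) + W(Y(22))) = sqrt(-1/193*459 - 11/7569) = sqrt(-459/193 - 11/7569) = sqrt(-3476294/1460817) = I*sqrt(670924742)/16791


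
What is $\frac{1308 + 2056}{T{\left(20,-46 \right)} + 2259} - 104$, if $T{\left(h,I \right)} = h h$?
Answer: $- \frac{273172}{2659} \approx -102.73$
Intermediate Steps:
$T{\left(h,I \right)} = h^{2}$
$\frac{1308 + 2056}{T{\left(20,-46 \right)} + 2259} - 104 = \frac{1308 + 2056}{20^{2} + 2259} - 104 = \frac{3364}{400 + 2259} - 104 = \frac{3364}{2659} - 104 = - \frac{273172}{2659}$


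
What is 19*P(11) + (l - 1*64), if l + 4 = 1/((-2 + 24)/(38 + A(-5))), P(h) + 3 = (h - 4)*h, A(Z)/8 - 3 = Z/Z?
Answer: 14753/11 ≈ 1341.2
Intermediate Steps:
A(Z) = 32 (A(Z) = 24 + 8*(Z/Z) = 24 + 8*1 = 24 + 8 = 32)
P(h) = -3 + h*(-4 + h) (P(h) = -3 + (h - 4)*h = -3 + (-4 + h)*h = -3 + h*(-4 + h))
l = -9/11 (l = -4 + 1/((-2 + 24)/(38 + 32)) = -4 + 1/(22/70) = -4 + 1/(22*(1/70)) = -4 + 1/(11/35) = -4 + 35/11 = -9/11 ≈ -0.81818)
19*P(11) + (l - 1*64) = 19*(-3 + 11² - 4*11) + (-9/11 - 1*64) = 19*(-3 + 121 - 44) + (-9/11 - 64) = 19*74 - 713/11 = 1406 - 713/11 = 14753/11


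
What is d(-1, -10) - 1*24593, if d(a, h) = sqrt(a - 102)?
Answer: -24593 + I*sqrt(103) ≈ -24593.0 + 10.149*I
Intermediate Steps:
d(a, h) = sqrt(-102 + a)
d(-1, -10) - 1*24593 = sqrt(-102 - 1) - 1*24593 = sqrt(-103) - 24593 = I*sqrt(103) - 24593 = -24593 + I*sqrt(103)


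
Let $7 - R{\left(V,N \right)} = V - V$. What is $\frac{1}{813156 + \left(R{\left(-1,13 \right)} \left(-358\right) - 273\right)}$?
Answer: $\frac{1}{810377} \approx 1.234 \cdot 10^{-6}$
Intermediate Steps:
$R{\left(V,N \right)} = 7$ ($R{\left(V,N \right)} = 7 - \left(V - V\right) = 7 - 0 = 7 + 0 = 7$)
$\frac{1}{813156 + \left(R{\left(-1,13 \right)} \left(-358\right) - 273\right)} = \frac{1}{813156 + \left(7 \left(-358\right) - 273\right)} = \frac{1}{813156 - 2779} = \frac{1}{810377}$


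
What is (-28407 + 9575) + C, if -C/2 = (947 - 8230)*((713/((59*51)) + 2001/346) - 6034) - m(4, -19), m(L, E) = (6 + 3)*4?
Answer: -45716520242147/520557 ≈ -8.7822e+7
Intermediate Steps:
m(L, E) = 36 (m(L, E) = 9*4 = 36)
C = -45706717112723/520557 (C = -2*((947 - 8230)*((713/((59*51)) + 2001/346) - 6034) - 1*36) = -2*(-7283*((713/3009 + 2001*(1/346)) - 6034) - 36) = -2*(-7283*((713*(1/3009) + 2001/346) - 6034) - 36) = -2*(-7283*((713/3009 + 2001/346) - 6034) - 36) = -2*(-7283*(6267707/1041114 - 6034) - 36) = -2*(-7283*(-6275814169/1041114) - 36) = -2*(45706754592827/1041114 - 36) = -2*45706717112723/1041114 = -45706717112723/520557 ≈ -8.7804e+7)
(-28407 + 9575) + C = (-28407 + 9575) - 45706717112723/520557 = -18832 - 45706717112723/520557 = -45716520242147/520557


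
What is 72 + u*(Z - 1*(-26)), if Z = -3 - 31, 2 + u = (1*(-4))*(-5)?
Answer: -72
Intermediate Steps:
u = 18 (u = -2 + (1*(-4))*(-5) = -2 - 4*(-5) = -2 + 20 = 18)
Z = -34
72 + u*(Z - 1*(-26)) = 72 + 18*(-34 - 1*(-26)) = 72 + 18*(-34 + 26) = 72 + 18*(-8) = 72 - 144 = -72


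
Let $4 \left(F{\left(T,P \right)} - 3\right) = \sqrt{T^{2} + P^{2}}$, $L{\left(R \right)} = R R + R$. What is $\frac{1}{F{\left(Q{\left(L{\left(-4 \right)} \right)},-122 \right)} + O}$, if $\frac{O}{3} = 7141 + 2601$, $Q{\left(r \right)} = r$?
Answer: $\frac{116916}{3417334007} - \frac{34 \sqrt{13}}{3417334007} \approx 3.4177 \cdot 10^{-5}$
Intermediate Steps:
$L{\left(R \right)} = R + R^{2}$ ($L{\left(R \right)} = R^{2} + R = R + R^{2}$)
$F{\left(T,P \right)} = 3 + \frac{\sqrt{P^{2} + T^{2}}}{4}$ ($F{\left(T,P \right)} = 3 + \frac{\sqrt{T^{2} + P^{2}}}{4} = 3 + \frac{\sqrt{P^{2} + T^{2}}}{4}$)
$O = 29226$ ($O = 3 \left(7141 + 2601\right) = 3 \cdot 9742 = 29226$)
$\frac{1}{F{\left(Q{\left(L{\left(-4 \right)} \right)},-122 \right)} + O} = \frac{1}{\left(3 + \frac{\sqrt{\left(-122\right)^{2} + \left(- 4 \left(1 - 4\right)\right)^{2}}}{4}\right) + 29226} = \frac{1}{\left(3 + \frac{\sqrt{14884 + \left(\left(-4\right) \left(-3\right)\right)^{2}}}{4}\right) + 29226} = \frac{1}{\left(3 + \frac{\sqrt{14884 + 12^{2}}}{4}\right) + 29226} = \frac{1}{\left(3 + \frac{\sqrt{14884 + 144}}{4}\right) + 29226} = \frac{1}{\left(3 + \frac{\sqrt{15028}}{4}\right) + 29226} = \frac{1}{\left(3 + \frac{34 \sqrt{13}}{4}\right) + 29226} = \frac{1}{\left(3 + \frac{17 \sqrt{13}}{2}\right) + 29226} = \frac{1}{29229 + \frac{17 \sqrt{13}}{2}}$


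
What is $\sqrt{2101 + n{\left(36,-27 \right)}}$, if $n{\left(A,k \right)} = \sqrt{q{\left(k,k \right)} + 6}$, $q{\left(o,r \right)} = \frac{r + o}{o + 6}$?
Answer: $\frac{\sqrt{102949 + 14 \sqrt{105}}}{7} \approx 45.869$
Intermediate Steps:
$q{\left(o,r \right)} = \frac{o + r}{6 + o}$
$n{\left(A,k \right)} = \sqrt{6 + \frac{2 k}{6 + k}}$ ($n{\left(A,k \right)} = \sqrt{\frac{k + k}{6 + k} + 6} = \sqrt{\frac{2 k}{6 + k} + 6} = \sqrt{6 + \frac{2 k}{6 + k}}$)
$\sqrt{2101 + n{\left(36,-27 \right)}} = \sqrt{2101 + 2 \sqrt{\frac{9 + 2 \left(-27\right)}{6 - 27}}} = \sqrt{2101 + 2 \sqrt{\frac{9 - 54}{-21}}} = \sqrt{2101 + 2 \sqrt{\left(- \frac{1}{21}\right) \left(-45\right)}} = \sqrt{2101 + 2 \sqrt{\frac{15}{7}}} = \sqrt{2101 + 2 \frac{\sqrt{105}}{7}} = \sqrt{2101 + \frac{2 \sqrt{105}}{7}}$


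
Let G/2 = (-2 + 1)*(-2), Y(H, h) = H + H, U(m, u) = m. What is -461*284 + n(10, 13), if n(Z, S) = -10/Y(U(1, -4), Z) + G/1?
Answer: -130925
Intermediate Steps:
Y(H, h) = 2*H
G = 4 (G = 2*((-2 + 1)*(-2)) = 2*(-1*(-2)) = 2*2 = 4)
n(Z, S) = -1 (n(Z, S) = -10/(2*1) + 4/1 = -10/2 + 4*1 = -10*½ + 4 = -5 + 4 = -1)
-461*284 + n(10, 13) = -461*284 - 1 = -130924 - 1 = -130925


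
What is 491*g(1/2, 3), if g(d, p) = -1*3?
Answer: -1473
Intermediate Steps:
g(d, p) = -3
491*g(1/2, 3) = 491*(-3) = -1473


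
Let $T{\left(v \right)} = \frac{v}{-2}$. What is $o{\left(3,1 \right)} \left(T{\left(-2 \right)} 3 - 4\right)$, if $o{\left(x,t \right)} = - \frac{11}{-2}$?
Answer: $- \frac{11}{2} \approx -5.5$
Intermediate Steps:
$T{\left(v \right)} = - \frac{v}{2}$ ($T{\left(v \right)} = v \left(- \frac{1}{2}\right) = - \frac{v}{2}$)
$o{\left(x,t \right)} = \frac{11}{2}$ ($o{\left(x,t \right)} = \left(-11\right) \left(- \frac{1}{2}\right) = \frac{11}{2}$)
$o{\left(3,1 \right)} \left(T{\left(-2 \right)} 3 - 4\right) = \frac{11 \left(\left(- \frac{1}{2}\right) \left(-2\right) 3 - 4\right)}{2} = \frac{11 \left(1 \cdot 3 - 4\right)}{2} = \frac{11 \left(3 - 4\right)}{2} = \frac{11}{2} \left(-1\right) = - \frac{11}{2}$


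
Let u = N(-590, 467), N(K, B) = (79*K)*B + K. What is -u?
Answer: 21767460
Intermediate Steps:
N(K, B) = K + 79*B*K (N(K, B) = 79*B*K + K = K + 79*B*K)
u = -21767460 (u = -590*(1 + 79*467) = -590*(1 + 36893) = -590*36894 = -21767460)
-u = -1*(-21767460) = 21767460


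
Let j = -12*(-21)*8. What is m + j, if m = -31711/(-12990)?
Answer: 26219551/12990 ≈ 2018.4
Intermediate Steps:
m = 31711/12990 (m = -31711*(-1/12990) = 31711/12990 ≈ 2.4412)
j = 2016 (j = 252*8 = 2016)
m + j = 31711/12990 + 2016 = 26219551/12990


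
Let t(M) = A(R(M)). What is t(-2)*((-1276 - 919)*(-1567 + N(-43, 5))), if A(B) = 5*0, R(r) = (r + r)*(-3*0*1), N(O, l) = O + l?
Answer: 0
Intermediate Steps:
R(r) = 0 (R(r) = (2*r)*(0*1) = (2*r)*0 = 0)
A(B) = 0
t(M) = 0
t(-2)*((-1276 - 919)*(-1567 + N(-43, 5))) = 0*((-1276 - 919)*(-1567 + (-43 + 5))) = 0*(-2195*(-1567 - 38)) = 0*(-2195*(-1605)) = 0*3522975 = 0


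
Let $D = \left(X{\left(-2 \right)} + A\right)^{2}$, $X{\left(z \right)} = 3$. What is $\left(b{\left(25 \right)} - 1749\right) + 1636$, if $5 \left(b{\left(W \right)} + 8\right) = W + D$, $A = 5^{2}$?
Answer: $\frac{204}{5} \approx 40.8$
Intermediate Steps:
$A = 25$
$D = 784$ ($D = \left(3 + 25\right)^{2} = 28^{2} = 784$)
$b{\left(W \right)} = \frac{744}{5} + \frac{W}{5}$ ($b{\left(W \right)} = -8 + \frac{W + 784}{5} = -8 + \frac{784 + W}{5} = -8 + \left(\frac{784}{5} + \frac{W}{5}\right) = \frac{744}{5} + \frac{W}{5}$)
$\left(b{\left(25 \right)} - 1749\right) + 1636 = \left(\left(\frac{744}{5} + \frac{1}{5} \cdot 25\right) - 1749\right) + 1636 = \left(\left(\frac{744}{5} + 5\right) - 1749\right) + 1636 = \left(\frac{769}{5} - 1749\right) + 1636 = - \frac{7976}{5} + 1636 = \frac{204}{5}$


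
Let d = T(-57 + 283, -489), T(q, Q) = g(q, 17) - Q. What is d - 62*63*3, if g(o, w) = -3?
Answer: -11232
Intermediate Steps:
T(q, Q) = -3 - Q
d = 486 (d = -3 - 1*(-489) = -3 + 489 = 486)
d - 62*63*3 = 486 - 62*63*3 = 486 - 3906*3 = 486 - 11718 = -11232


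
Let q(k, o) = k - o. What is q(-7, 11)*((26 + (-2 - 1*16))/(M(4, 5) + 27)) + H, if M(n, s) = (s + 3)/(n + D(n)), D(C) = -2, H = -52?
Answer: -1756/31 ≈ -56.645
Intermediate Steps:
M(n, s) = (3 + s)/(-2 + n) (M(n, s) = (s + 3)/(n - 2) = (3 + s)/(-2 + n))
q(-7, 11)*((26 + (-2 - 1*16))/(M(4, 5) + 27)) + H = (-7 - 1*11)*((26 + (-2 - 1*16))/((3 + 5)/(-2 + 4) + 27)) - 52 = (-7 - 11)*((26 + (-2 - 16))/(8/2 + 27)) - 52 = -18*(26 - 18)/((½)*8 + 27) - 52 = -144/(4 + 27) - 52 = -144/31 - 52 = -1756/31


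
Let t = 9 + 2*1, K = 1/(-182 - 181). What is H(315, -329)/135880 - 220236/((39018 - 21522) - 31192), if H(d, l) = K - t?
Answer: 339467583313/21110860320 ≈ 16.080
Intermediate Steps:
K = -1/363 (K = 1/(-363) = -1/363 ≈ -0.0027548)
t = 11 (t = 9 + 2 = 11)
H(d, l) = -3994/363 (H(d, l) = -1/363 - 1*11 = -1/363 - 11 = -3994/363)
H(315, -329)/135880 - 220236/((39018 - 21522) - 31192) = -3994/363/135880 - 220236/((39018 - 21522) - 31192) = -3994/363*1/135880 - 220236/(17496 - 31192) = -1997/24662220 - 220236/(-13696) = -1997/24662220 - 220236*(-1/13696) = -1997/24662220 + 55059/3424 = 339467583313/21110860320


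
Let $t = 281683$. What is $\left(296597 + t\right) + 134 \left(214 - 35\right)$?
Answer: $602266$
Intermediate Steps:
$\left(296597 + t\right) + 134 \left(214 - 35\right) = \left(296597 + 281683\right) + 134 \left(214 - 35\right) = 578280 + 134 \cdot 179 = 578280 + 23986 = 602266$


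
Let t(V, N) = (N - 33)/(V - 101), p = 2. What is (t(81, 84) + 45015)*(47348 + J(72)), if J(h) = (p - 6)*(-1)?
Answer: 10657147662/5 ≈ 2.1314e+9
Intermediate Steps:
t(V, N) = (-33 + N)/(-101 + V)
J(h) = 4 (J(h) = (2 - 6)*(-1) = -4*(-1) = 4)
(t(81, 84) + 45015)*(47348 + J(72)) = ((-33 + 84)/(-101 + 81) + 45015)*(47348 + 4) = (51/(-20) + 45015)*47352 = (-1/20*51 + 45015)*47352 = (-51/20 + 45015)*47352 = (900249/20)*47352 = 10657147662/5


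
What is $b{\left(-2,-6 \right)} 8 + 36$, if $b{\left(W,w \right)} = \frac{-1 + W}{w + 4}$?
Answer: $48$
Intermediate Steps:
$b{\left(W,w \right)} = \frac{-1 + W}{4 + w}$
$b{\left(-2,-6 \right)} 8 + 36 = \frac{-1 - 2}{4 - 6} \cdot 8 + 36 = \frac{1}{-2} \left(-3\right) 8 + 36 = \left(- \frac{1}{2}\right) \left(-3\right) 8 + 36 = \frac{3}{2} \cdot 8 + 36 = 12 + 36 = 48$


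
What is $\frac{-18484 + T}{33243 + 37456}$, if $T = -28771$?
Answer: $- \frac{47255}{70699} \approx -0.6684$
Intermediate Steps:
$\frac{-18484 + T}{33243 + 37456} = \frac{-18484 - 28771}{33243 + 37456} = - \frac{47255}{70699}$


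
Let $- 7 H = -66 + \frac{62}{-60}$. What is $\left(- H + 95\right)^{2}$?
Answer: $\frac{321807721}{44100} \approx 7297.2$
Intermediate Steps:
$H = \frac{2011}{210}$ ($H = - \frac{-66 + \frac{62}{-60}}{7} = - \frac{-66 + 62 \left(- \frac{1}{60}\right)}{7} = - \frac{-66 - \frac{31}{30}}{7} = \left(- \frac{1}{7}\right) \left(- \frac{2011}{30}\right) = \frac{2011}{210} \approx 9.5762$)
$\left(- H + 95\right)^{2} = \left(\left(-1\right) \frac{2011}{210} + 95\right)^{2} = \left(- \frac{2011}{210} + 95\right)^{2} = \left(\frac{17939}{210}\right)^{2} = \frac{321807721}{44100}$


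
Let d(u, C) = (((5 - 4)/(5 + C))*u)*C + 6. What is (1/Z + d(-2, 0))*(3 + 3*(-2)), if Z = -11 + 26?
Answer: -91/5 ≈ -18.200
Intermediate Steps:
Z = 15
d(u, C) = 6 + C*u/(5 + C) (d(u, C) = ((1/(5 + C))*u)*C + 6 = (u/(5 + C))*C + 6 = C*u/(5 + C) + 6 = 6 + C*u/(5 + C))
(1/Z + d(-2, 0))*(3 + 3*(-2)) = (1/15 + (30 + 6*0 + 0*(-2))/(5 + 0))*(3 + 3*(-2)) = (1/15 + (30 + 0 + 0)/5)*(3 - 6) = (1/15 + (⅕)*30)*(-3) = (1/15 + 6)*(-3) = (91/15)*(-3) = -91/5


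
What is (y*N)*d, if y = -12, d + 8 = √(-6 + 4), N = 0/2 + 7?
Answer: 672 - 84*I*√2 ≈ 672.0 - 118.79*I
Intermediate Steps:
N = 7 (N = 0*(½) + 7 = 0 + 7 = 7)
d = -8 + I*√2 (d = -8 + √(-6 + 4) = -8 + √(-2) = -8 + I*√2 ≈ -8.0 + 1.4142*I)
(y*N)*d = (-12*7)*(-8 + I*√2) = -84*(-8 + I*√2) = 672 - 84*I*√2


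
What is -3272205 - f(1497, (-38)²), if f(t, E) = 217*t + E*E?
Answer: -5682190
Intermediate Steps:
f(t, E) = E² + 217*t (f(t, E) = 217*t + E² = E² + 217*t)
-3272205 - f(1497, (-38)²) = -3272205 - (((-38)²)² + 217*1497) = -3272205 - (1444² + 324849) = -3272205 - (2085136 + 324849) = -3272205 - 1*2409985 = -3272205 - 2409985 = -5682190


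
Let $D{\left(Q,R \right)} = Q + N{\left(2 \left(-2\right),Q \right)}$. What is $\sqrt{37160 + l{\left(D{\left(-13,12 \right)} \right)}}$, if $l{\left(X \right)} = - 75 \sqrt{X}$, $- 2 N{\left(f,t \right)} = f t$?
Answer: $\sqrt{37160 - 75 i \sqrt{39}} \approx 192.77 - 1.215 i$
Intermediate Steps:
$N{\left(f,t \right)} = - \frac{f t}{2}$
$D{\left(Q,R \right)} = 3 Q$ ($D{\left(Q,R \right)} = Q - \frac{2 \left(-2\right) Q}{2} = Q - - 2 Q = Q + 2 Q = 3 Q$)
$\sqrt{37160 + l{\left(D{\left(-13,12 \right)} \right)}} = \sqrt{37160 - 75 \sqrt{3 \left(-13\right)}} = \sqrt{37160 - 75 \sqrt{-39}} = \sqrt{37160 - 75 i \sqrt{39}}$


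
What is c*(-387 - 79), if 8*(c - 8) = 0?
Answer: -3728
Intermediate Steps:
c = 8 (c = 8 + (⅛)*0 = 8 + 0 = 8)
c*(-387 - 79) = 8*(-387 - 79) = 8*(-466) = -3728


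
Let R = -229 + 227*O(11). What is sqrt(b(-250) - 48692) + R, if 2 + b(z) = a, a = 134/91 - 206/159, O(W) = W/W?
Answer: -2 + I*sqrt(10194147348294)/14469 ≈ -2.0 + 220.67*I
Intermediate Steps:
O(W) = 1
a = 2560/14469 (a = 134*(1/91) - 206*1/159 = 134/91 - 206/159 = 2560/14469 ≈ 0.17693)
b(z) = -26378/14469 (b(z) = -2 + 2560/14469 = -26378/14469)
R = -2 (R = -229 + 227*1 = -229 + 227 = -2)
sqrt(b(-250) - 48692) + R = sqrt(-26378/14469 - 48692) - 2 = sqrt(-704550926/14469) - 2 = I*sqrt(10194147348294)/14469 - 2 = -2 + I*sqrt(10194147348294)/14469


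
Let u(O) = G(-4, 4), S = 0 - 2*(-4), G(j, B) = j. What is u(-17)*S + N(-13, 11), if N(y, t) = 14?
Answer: -18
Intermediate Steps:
S = 8 (S = 0 + 8 = 8)
u(O) = -4
u(-17)*S + N(-13, 11) = -4*8 + 14 = -32 + 14 = -18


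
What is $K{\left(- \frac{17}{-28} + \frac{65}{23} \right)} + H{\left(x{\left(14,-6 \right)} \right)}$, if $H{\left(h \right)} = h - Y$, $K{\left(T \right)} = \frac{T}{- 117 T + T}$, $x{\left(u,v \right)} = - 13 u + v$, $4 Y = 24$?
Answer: $- \frac{22505}{116} \approx -194.01$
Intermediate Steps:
$Y = 6$ ($Y = \frac{1}{4} \cdot 24 = 6$)
$x{\left(u,v \right)} = v - 13 u$
$K{\left(T \right)} = - \frac{1}{116}$ ($K{\left(T \right)} = \frac{T}{\left(-116\right) T} = T \left(- \frac{1}{116 T}\right) = - \frac{1}{116}$)
$H{\left(h \right)} = -6 + h$ ($H{\left(h \right)} = h - 6 = -6 + h$)
$K{\left(- \frac{17}{-28} + \frac{65}{23} \right)} + H{\left(x{\left(14,-6 \right)} \right)} = - \frac{1}{116} - 194 = - \frac{22505}{116}$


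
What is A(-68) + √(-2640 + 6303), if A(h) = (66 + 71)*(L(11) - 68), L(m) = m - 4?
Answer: -8357 + 3*√407 ≈ -8296.5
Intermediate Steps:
L(m) = -4 + m
A(h) = -8357 (A(h) = (66 + 71)*((-4 + 11) - 68) = 137*(7 - 68) = 137*(-61) = -8357)
A(-68) + √(-2640 + 6303) = -8357 + √(-2640 + 6303) = -8357 + √3663 = -8357 + 3*√407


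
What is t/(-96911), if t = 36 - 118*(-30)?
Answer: -3576/96911 ≈ -0.036900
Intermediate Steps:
t = 3576 (t = 36 + 3540 = 3576)
t/(-96911) = 3576/(-96911) = 3576*(-1/96911) = -3576/96911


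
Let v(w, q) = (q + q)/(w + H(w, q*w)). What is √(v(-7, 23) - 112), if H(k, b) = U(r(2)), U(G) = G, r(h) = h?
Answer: I*√3030/5 ≈ 11.009*I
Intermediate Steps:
H(k, b) = 2
v(w, q) = 2*q/(2 + w) (v(w, q) = (q + q)/(w + 2) = (2*q)/(2 + w) = 2*q/(2 + w))
√(v(-7, 23) - 112) = √(2*23/(2 - 7) - 112) = √(2*23/(-5) - 112) = √(2*23*(-⅕) - 112) = √(-46/5 - 112) = √(-606/5) = I*√3030/5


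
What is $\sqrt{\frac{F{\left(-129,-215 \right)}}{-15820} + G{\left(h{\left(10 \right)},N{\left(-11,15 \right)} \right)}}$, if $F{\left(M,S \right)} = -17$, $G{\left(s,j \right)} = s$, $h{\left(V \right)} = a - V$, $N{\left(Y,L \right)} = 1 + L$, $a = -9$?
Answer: $\frac{53 i \sqrt{423185}}{7910} \approx 4.3588 i$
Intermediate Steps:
$h{\left(V \right)} = -9 - V$
$\sqrt{\frac{F{\left(-129,-215 \right)}}{-15820} + G{\left(h{\left(10 \right)},N{\left(-11,15 \right)} \right)}} = \sqrt{- \frac{17}{-15820} - 19} = \sqrt{\left(-17\right) \left(- \frac{1}{15820}\right) - 19} = \sqrt{\frac{17}{15820} - 19} = \sqrt{- \frac{300563}{15820}} = \frac{53 i \sqrt{423185}}{7910}$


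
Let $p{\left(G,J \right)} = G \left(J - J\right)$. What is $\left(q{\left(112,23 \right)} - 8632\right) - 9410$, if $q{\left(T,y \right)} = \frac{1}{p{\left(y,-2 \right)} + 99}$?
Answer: $- \frac{1786157}{99} \approx -18042.0$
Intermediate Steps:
$p{\left(G,J \right)} = 0$ ($p{\left(G,J \right)} = G 0 = 0$)
$q{\left(T,y \right)} = \frac{1}{99}$ ($q{\left(T,y \right)} = \frac{1}{0 + 99} = \frac{1}{99}$)
$\left(q{\left(112,23 \right)} - 8632\right) - 9410 = \left(\frac{1}{99} - 8632\right) - 9410 = - \frac{854567}{99} - 9410 = - \frac{1786157}{99}$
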